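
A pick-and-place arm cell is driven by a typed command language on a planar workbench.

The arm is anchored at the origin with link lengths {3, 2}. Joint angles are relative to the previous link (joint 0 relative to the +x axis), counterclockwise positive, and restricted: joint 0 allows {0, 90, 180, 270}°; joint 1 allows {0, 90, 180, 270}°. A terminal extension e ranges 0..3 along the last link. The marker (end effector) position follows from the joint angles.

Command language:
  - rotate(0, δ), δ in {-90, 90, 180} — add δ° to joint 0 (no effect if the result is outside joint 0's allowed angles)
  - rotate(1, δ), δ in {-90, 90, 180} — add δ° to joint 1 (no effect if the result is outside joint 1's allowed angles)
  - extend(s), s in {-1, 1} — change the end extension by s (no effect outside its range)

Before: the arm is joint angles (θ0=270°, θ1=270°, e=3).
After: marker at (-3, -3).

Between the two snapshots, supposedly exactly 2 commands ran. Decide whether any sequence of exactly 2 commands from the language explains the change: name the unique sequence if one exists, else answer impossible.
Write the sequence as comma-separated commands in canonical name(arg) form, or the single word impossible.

initial: joint angles (θ0=270°, θ1=270°, e=3)
1. extend(-1) → joint angles (θ0=270°, θ1=270°, e=2)
2. extend(-1) → joint angles (θ0=270°, θ1=270°, e=1)
all 64 alternatives checked — unique.

extend(-1), extend(-1)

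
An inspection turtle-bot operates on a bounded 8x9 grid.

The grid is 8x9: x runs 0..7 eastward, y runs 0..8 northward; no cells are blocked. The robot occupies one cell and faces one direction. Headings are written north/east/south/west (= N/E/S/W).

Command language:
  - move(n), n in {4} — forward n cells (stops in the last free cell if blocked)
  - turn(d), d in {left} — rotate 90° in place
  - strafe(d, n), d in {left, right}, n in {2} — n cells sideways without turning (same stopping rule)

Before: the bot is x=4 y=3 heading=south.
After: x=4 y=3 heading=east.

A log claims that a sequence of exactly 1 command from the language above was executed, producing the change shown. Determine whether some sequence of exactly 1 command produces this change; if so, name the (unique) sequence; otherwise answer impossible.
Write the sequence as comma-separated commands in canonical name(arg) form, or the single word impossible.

turn(left)

key: (4,3) unchanged — the single command moves nothing
t0: x=4 y=3 heading=south
step 1 (turn(left)): x=4 y=3 heading=east
all 4 alternatives checked — unique.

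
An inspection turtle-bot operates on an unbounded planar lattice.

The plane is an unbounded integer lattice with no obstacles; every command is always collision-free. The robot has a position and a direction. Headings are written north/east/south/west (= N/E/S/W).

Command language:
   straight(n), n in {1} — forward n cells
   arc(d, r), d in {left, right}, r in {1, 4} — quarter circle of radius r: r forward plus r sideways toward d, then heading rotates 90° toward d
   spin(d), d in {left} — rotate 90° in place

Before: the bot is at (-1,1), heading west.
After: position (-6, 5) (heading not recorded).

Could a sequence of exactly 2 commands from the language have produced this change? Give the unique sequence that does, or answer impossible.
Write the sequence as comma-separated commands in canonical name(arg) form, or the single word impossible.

straight(1), arc(right, 4)

key: order matters: swapping straight(1) and arc(right, 4) lands elsewhere
from: at (-1,1), heading west
[1] after straight(1): at (-2,1), heading west
[2] after arc(right, 4): at (-6,5), heading north
uniquely the one of 36 2-step routes that fits.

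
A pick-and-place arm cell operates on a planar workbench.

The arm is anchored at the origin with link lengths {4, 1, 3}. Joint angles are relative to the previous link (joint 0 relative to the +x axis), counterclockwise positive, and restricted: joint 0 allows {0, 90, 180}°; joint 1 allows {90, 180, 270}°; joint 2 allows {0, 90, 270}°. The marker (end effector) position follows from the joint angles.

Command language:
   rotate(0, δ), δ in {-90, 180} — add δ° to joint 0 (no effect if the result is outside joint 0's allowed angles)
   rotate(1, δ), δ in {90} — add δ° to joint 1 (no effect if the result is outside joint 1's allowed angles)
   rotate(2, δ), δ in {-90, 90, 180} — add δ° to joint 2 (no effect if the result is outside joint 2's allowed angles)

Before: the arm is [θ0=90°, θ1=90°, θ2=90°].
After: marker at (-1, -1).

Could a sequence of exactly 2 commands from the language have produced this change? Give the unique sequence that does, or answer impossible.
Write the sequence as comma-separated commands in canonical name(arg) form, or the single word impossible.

key: order matters: swapping rotate(0, -90) and rotate(0, 180) lands elsewhere
start: [θ0=90°, θ1=90°, θ2=90°]
step 1 (rotate(0, -90)): [θ0=0°, θ1=90°, θ2=90°]
step 2 (rotate(0, 180)): [θ0=180°, θ1=90°, θ2=90°]
uniquely the one of 36 2-step routes that fits.

rotate(0, -90), rotate(0, 180)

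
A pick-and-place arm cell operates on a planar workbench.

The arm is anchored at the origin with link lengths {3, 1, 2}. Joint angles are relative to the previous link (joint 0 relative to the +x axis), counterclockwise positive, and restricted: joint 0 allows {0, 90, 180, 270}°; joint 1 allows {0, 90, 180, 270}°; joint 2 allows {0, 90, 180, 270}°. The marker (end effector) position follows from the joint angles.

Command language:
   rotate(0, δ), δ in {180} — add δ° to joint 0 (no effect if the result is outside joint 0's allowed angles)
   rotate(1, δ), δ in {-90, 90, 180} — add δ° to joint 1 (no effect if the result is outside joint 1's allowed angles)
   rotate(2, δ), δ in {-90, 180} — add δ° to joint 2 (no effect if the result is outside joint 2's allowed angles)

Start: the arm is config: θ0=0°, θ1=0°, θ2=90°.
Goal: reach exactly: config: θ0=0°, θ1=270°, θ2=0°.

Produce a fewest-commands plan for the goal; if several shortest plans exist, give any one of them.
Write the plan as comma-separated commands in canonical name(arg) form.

begin: config: θ0=0°, θ1=0°, θ2=90°
t=1 rotate(1, -90) ⇒ config: θ0=0°, θ1=270°, θ2=90°
t=2 rotate(2, -90) ⇒ config: θ0=0°, θ1=270°, θ2=0°
minimal: 2 command(s), checked below 2.

rotate(1, -90), rotate(2, -90)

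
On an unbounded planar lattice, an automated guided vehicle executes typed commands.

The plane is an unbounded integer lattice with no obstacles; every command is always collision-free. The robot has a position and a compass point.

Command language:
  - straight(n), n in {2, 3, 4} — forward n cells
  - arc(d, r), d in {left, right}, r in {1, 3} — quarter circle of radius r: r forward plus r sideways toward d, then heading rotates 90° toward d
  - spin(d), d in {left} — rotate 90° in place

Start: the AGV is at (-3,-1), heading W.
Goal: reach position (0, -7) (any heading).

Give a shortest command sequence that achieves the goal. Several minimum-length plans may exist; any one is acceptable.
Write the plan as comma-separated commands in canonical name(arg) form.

arc(left, 3), arc(left, 3), straight(3)

begin: at (-3,-1), heading W
t=1 arc(left, 3) ⇒ at (-6,-4), heading S
t=2 arc(left, 3) ⇒ at (-3,-7), heading E
t=3 straight(3) ⇒ at (0,-7), heading E
shorter routes all fall short; 3 is best.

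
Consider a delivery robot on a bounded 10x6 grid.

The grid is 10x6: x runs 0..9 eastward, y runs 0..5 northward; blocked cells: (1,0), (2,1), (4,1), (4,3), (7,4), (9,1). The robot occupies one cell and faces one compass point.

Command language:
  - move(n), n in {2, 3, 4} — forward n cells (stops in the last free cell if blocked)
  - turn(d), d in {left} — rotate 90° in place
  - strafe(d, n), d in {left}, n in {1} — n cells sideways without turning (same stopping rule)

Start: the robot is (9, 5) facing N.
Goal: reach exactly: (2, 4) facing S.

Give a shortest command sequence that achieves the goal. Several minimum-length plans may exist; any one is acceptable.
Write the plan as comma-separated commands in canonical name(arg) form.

initial: (9, 5) facing N
[1] after turn(left): (9, 5) facing W
[2] after move(4): (5, 5) facing W
[3] after move(3): (2, 5) facing W
[4] after strafe(left, 1): (2, 4) facing W
[5] after turn(left): (2, 4) facing S
shorter routes all fall short; 5 is best.

turn(left), move(4), move(3), strafe(left, 1), turn(left)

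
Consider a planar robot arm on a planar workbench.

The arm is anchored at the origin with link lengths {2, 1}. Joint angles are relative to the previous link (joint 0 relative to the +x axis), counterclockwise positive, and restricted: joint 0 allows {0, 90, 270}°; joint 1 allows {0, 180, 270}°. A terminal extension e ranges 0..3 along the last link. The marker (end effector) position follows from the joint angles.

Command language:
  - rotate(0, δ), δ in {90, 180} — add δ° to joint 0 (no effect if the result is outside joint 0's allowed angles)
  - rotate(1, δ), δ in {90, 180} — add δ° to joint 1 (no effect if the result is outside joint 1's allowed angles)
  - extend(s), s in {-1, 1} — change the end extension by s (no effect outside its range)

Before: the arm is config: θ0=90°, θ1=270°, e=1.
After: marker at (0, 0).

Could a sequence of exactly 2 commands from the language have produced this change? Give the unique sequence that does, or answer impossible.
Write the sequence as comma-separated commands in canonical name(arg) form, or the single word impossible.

key: order matters: swapping rotate(1, 90) and rotate(1, 180) lands elsewhere
start: config: θ0=90°, θ1=270°, e=1
[1] after rotate(1, 90): config: θ0=90°, θ1=0°, e=1
[2] after rotate(1, 180): config: θ0=90°, θ1=180°, e=1
no other 2-command option fits: unique.

rotate(1, 90), rotate(1, 180)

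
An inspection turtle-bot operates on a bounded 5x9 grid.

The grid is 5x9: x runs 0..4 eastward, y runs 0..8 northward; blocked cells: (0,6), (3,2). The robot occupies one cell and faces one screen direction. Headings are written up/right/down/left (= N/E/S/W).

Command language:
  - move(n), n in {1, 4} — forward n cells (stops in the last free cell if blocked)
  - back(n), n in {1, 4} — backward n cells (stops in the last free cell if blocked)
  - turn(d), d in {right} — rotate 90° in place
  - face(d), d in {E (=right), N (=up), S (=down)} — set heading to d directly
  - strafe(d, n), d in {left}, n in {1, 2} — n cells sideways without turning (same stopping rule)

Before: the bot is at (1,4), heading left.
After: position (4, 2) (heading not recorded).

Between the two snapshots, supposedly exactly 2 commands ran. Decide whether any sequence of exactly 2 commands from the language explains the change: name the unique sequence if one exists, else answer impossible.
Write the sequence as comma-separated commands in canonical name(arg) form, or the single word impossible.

key: back(4) runs into the grid edge before its full distance
initial: at (1,4), heading left
step 1 (back(4)): at (4,4), heading left
step 2 (strafe(left, 2)): at (4,2), heading left
no other 2-command option fits: unique.

back(4), strafe(left, 2)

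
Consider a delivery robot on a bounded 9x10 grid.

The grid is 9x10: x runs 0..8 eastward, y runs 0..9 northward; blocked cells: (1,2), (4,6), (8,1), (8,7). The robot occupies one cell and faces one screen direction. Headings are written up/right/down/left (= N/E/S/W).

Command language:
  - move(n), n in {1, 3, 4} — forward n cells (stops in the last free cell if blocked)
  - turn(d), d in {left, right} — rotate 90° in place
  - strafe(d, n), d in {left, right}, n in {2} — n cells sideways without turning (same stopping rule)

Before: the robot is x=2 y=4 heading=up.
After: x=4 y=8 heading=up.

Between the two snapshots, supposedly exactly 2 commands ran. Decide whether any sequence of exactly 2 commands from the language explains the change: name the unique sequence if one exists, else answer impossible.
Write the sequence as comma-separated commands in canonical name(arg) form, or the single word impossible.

move(4), strafe(right, 2)

key: still facing N at the end — nothing in the sequence rotates
from: x=2 y=4 heading=up
[1] after move(4): x=2 y=8 heading=up
[2] after strafe(right, 2): x=4 y=8 heading=up
uniquely the one of 49 2-step routes that fits.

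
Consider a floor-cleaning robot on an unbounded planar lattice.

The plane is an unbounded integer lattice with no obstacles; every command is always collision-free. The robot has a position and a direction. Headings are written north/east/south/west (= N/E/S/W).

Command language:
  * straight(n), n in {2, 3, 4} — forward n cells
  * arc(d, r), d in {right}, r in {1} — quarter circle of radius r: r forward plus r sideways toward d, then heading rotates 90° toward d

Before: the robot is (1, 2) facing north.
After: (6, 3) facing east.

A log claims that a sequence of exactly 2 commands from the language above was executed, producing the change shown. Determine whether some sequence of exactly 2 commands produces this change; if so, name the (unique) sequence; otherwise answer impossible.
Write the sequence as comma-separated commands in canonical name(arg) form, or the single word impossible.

arc(right, 1), straight(4)

key: cell and facing (now E) both changed — the 2 commands mix motion and turning
initial: (1, 2) facing north
1. arc(right, 1) → (2, 3) facing east
2. straight(4) → (6, 3) facing east
no other 2-command option fits: unique.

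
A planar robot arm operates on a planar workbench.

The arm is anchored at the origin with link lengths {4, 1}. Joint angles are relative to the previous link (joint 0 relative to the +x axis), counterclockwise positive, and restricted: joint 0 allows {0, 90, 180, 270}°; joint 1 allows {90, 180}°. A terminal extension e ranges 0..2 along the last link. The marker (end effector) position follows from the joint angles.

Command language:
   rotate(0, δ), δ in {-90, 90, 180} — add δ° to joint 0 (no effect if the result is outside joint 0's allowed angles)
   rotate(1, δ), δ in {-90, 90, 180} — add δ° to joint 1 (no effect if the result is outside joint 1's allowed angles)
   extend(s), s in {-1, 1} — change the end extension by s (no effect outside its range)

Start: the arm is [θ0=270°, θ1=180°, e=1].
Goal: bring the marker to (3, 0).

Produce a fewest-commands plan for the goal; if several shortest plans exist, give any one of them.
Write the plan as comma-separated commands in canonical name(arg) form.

rotate(0, 90), extend(-1)

initial: [θ0=270°, θ1=180°, e=1]
t=1 rotate(0, 90) ⇒ [θ0=0°, θ1=180°, e=1]
t=2 extend(-1) ⇒ [θ0=0°, θ1=180°, e=0]
no 1-step plan works, so 2 is optimal.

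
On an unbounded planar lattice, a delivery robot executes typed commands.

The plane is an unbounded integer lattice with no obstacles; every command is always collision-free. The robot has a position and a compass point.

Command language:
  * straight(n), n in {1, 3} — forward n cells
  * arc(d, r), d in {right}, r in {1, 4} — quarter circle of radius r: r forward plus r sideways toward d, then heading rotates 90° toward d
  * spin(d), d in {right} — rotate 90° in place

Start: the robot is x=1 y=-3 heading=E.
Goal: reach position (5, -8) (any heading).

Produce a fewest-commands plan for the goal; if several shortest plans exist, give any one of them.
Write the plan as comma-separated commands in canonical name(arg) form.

initial: x=1 y=-3 heading=E
t=1 arc(right, 4) ⇒ x=5 y=-7 heading=S
t=2 straight(1) ⇒ x=5 y=-8 heading=S
nothing shorter than 2 reaches the goal.

arc(right, 4), straight(1)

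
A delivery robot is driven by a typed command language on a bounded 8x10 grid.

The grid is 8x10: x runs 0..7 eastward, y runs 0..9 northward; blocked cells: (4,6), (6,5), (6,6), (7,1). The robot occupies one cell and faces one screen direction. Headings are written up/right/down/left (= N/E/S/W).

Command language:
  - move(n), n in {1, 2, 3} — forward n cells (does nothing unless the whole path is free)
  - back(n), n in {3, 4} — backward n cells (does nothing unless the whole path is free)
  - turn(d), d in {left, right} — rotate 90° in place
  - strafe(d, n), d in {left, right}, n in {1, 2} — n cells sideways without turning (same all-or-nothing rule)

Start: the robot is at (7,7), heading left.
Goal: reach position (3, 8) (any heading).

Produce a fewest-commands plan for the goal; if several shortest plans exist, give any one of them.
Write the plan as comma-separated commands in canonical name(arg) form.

begin: at (7,7), heading left
step 1 (move(2)): at (5,7), heading left
step 2 (move(2)): at (3,7), heading left
step 3 (strafe(right, 1)): at (3,8), heading left
minimal: 3 command(s), checked below 3.

move(2), move(2), strafe(right, 1)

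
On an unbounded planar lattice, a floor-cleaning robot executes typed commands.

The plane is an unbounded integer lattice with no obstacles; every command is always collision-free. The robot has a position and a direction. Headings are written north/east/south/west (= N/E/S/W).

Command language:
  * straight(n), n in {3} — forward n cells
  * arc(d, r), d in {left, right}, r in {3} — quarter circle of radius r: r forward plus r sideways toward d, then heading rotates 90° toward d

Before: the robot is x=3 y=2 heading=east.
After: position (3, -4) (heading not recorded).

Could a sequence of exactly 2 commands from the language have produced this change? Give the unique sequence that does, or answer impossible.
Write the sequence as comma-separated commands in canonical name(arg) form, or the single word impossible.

arc(right, 3), arc(right, 3)

start: x=3 y=2 heading=east
step 1 (arc(right, 3)): x=6 y=-1 heading=south
step 2 (arc(right, 3)): x=3 y=-4 heading=west
all 9 alternatives checked — unique.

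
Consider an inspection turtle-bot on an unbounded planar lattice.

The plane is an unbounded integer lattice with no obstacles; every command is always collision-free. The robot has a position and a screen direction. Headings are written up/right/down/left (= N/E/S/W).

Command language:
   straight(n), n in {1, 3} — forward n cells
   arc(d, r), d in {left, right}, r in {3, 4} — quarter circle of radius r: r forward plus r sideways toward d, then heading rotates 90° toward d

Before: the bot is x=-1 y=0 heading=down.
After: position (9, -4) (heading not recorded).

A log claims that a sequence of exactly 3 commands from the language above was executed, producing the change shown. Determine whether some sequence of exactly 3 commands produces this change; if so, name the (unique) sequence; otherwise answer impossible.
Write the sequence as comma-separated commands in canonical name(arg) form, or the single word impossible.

key: order matters: swapping arc(left, 4) and straight(3) lands elsewhere
from: x=-1 y=0 heading=down
t=1 arc(left, 4) ⇒ x=3 y=-4 heading=right
t=2 straight(3) ⇒ x=6 y=-4 heading=right
t=3 straight(3) ⇒ x=9 y=-4 heading=right
all 216 alternatives checked — unique.

arc(left, 4), straight(3), straight(3)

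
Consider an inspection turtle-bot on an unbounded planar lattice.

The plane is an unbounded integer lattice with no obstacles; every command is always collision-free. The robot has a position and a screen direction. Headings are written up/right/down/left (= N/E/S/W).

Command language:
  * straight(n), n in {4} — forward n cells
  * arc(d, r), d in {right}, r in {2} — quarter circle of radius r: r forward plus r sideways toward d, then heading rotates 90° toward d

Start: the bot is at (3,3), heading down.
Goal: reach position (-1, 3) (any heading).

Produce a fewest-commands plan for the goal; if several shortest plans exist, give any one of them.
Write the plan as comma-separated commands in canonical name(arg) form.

from: at (3,3), heading down
1. arc(right, 2) → at (1,1), heading left
2. arc(right, 2) → at (-1,3), heading up
minimal: 2 command(s), checked below 2.

arc(right, 2), arc(right, 2)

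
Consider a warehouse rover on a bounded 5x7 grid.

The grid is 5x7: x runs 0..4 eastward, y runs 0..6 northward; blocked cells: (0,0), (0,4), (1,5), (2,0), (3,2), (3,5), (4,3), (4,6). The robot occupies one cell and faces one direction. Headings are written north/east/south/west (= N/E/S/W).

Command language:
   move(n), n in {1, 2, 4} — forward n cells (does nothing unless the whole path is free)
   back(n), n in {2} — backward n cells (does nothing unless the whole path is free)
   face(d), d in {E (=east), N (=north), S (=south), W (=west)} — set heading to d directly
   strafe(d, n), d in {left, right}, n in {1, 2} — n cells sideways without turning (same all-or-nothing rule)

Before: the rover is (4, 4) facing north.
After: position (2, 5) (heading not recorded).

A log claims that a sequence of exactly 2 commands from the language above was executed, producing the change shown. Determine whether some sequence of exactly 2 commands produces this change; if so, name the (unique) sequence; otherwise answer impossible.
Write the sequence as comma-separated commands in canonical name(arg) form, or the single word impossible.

key: order matters: swapping strafe(left, 2) and move(1) lands elsewhere
t0: (4, 4) facing north
t=1 strafe(left, 2) ⇒ (2, 4) facing north
t=2 move(1) ⇒ (2, 5) facing north
uniquely the one of 144 2-step routes that fits.

strafe(left, 2), move(1)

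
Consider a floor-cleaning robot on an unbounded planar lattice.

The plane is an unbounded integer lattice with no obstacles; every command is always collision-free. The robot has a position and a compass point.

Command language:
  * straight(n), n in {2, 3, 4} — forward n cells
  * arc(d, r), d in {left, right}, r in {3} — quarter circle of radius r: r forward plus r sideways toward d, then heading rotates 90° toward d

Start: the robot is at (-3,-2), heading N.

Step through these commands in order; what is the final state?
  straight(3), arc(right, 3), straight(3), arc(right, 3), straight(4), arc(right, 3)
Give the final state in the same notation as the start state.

t0: at (-3,-2), heading N
1. straight(3) → at (-3,1), heading N
2. arc(right, 3) → at (0,4), heading E
3. straight(3) → at (3,4), heading E
4. arc(right, 3) → at (6,1), heading S
5. straight(4) → at (6,-3), heading S
6. arc(right, 3) → at (3,-6), heading W

at (3,-6), heading W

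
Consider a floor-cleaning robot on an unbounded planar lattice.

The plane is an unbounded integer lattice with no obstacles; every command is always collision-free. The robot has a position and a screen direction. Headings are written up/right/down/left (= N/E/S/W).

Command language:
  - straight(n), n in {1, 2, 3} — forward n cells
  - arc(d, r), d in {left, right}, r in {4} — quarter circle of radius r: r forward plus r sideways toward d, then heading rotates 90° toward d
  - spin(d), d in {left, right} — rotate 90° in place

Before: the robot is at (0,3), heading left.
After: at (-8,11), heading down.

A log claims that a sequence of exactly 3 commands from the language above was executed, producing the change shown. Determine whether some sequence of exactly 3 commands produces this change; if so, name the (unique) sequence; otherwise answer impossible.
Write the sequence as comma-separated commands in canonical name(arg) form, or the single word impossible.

key: cell and facing (now S) both changed — the 3 commands mix motion and turning
begin: at (0,3), heading left
[1] after arc(right, 4): at (-4,7), heading up
[2] after arc(left, 4): at (-8,11), heading left
[3] after spin(left): at (-8,11), heading down
no rival 3-sequence matches.

arc(right, 4), arc(left, 4), spin(left)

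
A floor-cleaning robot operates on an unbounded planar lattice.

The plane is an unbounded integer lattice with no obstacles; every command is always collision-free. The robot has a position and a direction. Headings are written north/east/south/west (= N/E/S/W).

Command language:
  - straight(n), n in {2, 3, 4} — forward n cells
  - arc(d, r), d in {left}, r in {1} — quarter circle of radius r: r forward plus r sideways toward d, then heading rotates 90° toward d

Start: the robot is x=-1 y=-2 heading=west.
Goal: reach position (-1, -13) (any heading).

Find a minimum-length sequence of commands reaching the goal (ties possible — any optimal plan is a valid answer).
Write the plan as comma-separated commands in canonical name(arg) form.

arc(left, 1), straight(2), straight(3), straight(4), arc(left, 1)

begin: x=-1 y=-2 heading=west
t=1 arc(left, 1) ⇒ x=-2 y=-3 heading=south
t=2 straight(2) ⇒ x=-2 y=-5 heading=south
t=3 straight(3) ⇒ x=-2 y=-8 heading=south
t=4 straight(4) ⇒ x=-2 y=-12 heading=south
t=5 arc(left, 1) ⇒ x=-1 y=-13 heading=east
nothing shorter than 5 reaches the goal.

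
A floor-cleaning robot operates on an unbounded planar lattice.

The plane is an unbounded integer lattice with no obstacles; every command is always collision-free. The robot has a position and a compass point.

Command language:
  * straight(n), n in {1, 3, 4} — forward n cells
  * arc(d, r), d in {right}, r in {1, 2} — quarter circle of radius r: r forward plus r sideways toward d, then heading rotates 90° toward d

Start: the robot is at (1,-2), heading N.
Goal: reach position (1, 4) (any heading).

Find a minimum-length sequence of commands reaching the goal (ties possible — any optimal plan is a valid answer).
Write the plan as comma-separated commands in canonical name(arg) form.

straight(3), straight(3)

initial: at (1,-2), heading N
1. straight(3) → at (1,1), heading N
2. straight(3) → at (1,4), heading N
minimal: 2 command(s), checked below 2.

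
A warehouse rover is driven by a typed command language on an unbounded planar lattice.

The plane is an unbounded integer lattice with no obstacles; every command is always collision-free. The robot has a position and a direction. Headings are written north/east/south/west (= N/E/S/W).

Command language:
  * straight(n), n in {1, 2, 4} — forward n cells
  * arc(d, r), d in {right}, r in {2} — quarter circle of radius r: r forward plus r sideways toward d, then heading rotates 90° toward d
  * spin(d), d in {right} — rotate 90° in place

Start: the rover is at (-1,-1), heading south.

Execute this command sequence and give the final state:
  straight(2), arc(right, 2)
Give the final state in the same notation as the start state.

from: at (-1,-1), heading south
t=1 straight(2) ⇒ at (-1,-3), heading south
t=2 arc(right, 2) ⇒ at (-3,-5), heading west

at (-3,-5), heading west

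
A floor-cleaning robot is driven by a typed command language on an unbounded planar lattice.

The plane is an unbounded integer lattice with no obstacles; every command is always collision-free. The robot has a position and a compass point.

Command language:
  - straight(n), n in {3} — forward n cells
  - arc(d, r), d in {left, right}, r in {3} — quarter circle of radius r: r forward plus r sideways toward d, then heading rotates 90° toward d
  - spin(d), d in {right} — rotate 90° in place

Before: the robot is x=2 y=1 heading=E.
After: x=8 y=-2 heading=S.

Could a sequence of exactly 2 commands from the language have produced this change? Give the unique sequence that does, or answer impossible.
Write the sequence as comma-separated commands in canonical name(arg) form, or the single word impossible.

straight(3), arc(right, 3)

key: order matters: swapping straight(3) and arc(right, 3) lands elsewhere
from: x=2 y=1 heading=E
t=1 straight(3) ⇒ x=5 y=1 heading=E
t=2 arc(right, 3) ⇒ x=8 y=-2 heading=S
all 16 alternatives checked — unique.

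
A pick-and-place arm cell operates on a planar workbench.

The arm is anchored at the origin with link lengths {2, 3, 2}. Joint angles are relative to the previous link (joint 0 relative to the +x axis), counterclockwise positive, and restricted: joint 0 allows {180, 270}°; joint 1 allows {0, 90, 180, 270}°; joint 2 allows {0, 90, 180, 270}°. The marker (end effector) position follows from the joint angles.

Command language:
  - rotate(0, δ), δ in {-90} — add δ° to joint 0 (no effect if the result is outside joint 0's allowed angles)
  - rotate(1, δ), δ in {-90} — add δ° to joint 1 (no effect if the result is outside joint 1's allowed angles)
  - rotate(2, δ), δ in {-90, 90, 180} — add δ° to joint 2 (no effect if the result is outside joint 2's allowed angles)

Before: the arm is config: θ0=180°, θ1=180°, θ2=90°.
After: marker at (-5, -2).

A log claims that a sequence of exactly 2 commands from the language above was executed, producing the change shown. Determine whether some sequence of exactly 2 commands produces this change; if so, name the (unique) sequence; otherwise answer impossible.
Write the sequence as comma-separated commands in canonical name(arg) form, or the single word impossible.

from: config: θ0=180°, θ1=180°, θ2=90°
step 1 (rotate(1, -90)): config: θ0=180°, θ1=90°, θ2=90°
step 2 (rotate(1, -90)): config: θ0=180°, θ1=0°, θ2=90°
all 25 alternatives checked — unique.

rotate(1, -90), rotate(1, -90)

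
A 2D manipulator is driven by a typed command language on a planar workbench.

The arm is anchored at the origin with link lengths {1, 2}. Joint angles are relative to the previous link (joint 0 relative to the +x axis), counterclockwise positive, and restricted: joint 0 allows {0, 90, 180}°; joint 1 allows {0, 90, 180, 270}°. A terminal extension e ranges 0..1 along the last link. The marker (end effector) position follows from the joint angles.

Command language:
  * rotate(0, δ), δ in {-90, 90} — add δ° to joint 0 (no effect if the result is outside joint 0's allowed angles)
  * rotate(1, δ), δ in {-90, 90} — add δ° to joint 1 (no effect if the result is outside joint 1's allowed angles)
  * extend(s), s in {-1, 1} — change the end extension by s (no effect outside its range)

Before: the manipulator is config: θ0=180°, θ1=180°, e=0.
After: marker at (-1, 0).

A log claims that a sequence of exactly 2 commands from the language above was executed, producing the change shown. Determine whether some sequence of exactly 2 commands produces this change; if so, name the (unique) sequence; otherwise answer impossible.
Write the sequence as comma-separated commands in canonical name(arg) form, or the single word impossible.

rotate(0, -90), rotate(0, -90)

start: config: θ0=180°, θ1=180°, e=0
step 1 (rotate(0, -90)): config: θ0=90°, θ1=180°, e=0
step 2 (rotate(0, -90)): config: θ0=0°, θ1=180°, e=0
all 36 alternatives checked — unique.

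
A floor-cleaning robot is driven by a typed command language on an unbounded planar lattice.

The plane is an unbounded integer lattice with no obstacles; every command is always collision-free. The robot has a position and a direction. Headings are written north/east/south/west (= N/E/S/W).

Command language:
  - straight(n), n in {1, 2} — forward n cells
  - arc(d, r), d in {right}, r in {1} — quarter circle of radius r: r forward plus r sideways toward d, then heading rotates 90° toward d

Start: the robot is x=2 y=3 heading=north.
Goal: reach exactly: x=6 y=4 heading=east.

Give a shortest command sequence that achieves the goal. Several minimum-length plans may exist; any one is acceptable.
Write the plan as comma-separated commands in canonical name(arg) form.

arc(right, 1), straight(2), straight(1)

begin: x=2 y=3 heading=north
step 1 (arc(right, 1)): x=3 y=4 heading=east
step 2 (straight(2)): x=5 y=4 heading=east
step 3 (straight(1)): x=6 y=4 heading=east
no 2-step plan works, so 3 is optimal.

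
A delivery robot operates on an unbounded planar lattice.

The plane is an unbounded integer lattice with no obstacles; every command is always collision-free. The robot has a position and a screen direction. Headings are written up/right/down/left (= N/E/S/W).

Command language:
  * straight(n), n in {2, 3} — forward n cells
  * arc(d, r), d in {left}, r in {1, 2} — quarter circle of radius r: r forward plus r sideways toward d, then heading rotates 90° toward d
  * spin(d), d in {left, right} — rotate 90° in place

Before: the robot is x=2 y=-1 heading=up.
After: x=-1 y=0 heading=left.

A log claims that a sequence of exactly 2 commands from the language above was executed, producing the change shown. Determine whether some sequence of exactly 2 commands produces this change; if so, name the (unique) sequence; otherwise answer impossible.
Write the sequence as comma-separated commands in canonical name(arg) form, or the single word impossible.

key: cell and facing (now W) both changed — the 2 commands mix motion and turning
initial: x=2 y=-1 heading=up
t=1 arc(left, 1) ⇒ x=1 y=0 heading=left
t=2 straight(2) ⇒ x=-1 y=0 heading=left
no other 2-command option fits: unique.

arc(left, 1), straight(2)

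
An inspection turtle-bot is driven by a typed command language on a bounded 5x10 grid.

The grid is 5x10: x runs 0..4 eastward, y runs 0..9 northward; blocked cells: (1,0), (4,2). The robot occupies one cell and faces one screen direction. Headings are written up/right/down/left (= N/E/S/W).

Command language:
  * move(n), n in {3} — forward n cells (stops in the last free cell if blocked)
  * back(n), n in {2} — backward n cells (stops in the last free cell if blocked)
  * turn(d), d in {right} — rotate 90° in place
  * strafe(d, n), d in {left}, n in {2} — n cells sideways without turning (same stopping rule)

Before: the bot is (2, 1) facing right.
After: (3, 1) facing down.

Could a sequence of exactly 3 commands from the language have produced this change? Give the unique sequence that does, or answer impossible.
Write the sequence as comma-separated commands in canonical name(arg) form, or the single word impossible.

key: cell and facing (now S) both changed — the 3 commands mix motion and turning
from: (2, 1) facing right
[1] after back(2): (0, 1) facing right
[2] after move(3): (3, 1) facing right
[3] after turn(right): (3, 1) facing down
all 64 alternatives checked — unique.

back(2), move(3), turn(right)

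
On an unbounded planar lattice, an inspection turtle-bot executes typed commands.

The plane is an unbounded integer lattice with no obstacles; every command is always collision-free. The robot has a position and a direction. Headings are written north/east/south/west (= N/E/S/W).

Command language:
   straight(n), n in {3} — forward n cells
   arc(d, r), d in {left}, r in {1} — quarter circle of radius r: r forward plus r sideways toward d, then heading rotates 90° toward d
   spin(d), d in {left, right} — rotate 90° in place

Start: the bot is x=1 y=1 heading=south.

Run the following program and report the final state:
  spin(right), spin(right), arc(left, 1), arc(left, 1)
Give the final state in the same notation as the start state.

begin: x=1 y=1 heading=south
step 1 (spin(right)): x=1 y=1 heading=west
step 2 (spin(right)): x=1 y=1 heading=north
step 3 (arc(left, 1)): x=0 y=2 heading=west
step 4 (arc(left, 1)): x=-1 y=1 heading=south

x=-1 y=1 heading=south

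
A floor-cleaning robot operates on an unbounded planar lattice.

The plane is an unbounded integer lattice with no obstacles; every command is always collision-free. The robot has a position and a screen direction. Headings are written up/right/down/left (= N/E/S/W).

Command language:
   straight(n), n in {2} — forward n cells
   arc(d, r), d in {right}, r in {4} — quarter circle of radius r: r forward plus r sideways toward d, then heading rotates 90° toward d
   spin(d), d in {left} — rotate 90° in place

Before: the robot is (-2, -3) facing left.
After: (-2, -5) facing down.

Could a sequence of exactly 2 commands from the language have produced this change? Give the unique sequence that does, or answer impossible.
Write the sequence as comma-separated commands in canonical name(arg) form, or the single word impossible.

key: cell and facing (now S) both changed — the 2 commands mix motion and turning
begin: (-2, -3) facing left
[1] after spin(left): (-2, -3) facing down
[2] after straight(2): (-2, -5) facing down
no other 2-command option fits: unique.

spin(left), straight(2)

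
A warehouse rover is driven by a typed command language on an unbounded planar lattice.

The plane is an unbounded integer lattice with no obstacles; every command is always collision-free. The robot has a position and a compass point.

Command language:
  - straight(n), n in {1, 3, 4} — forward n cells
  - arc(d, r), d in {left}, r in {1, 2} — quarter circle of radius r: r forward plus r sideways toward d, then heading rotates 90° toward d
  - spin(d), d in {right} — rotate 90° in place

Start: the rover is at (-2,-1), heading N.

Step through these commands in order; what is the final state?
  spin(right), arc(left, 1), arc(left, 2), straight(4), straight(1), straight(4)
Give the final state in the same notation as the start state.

at (-12,2), heading W

from: at (-2,-1), heading N
[1] after spin(right): at (-2,-1), heading E
[2] after arc(left, 1): at (-1,0), heading N
[3] after arc(left, 2): at (-3,2), heading W
[4] after straight(4): at (-7,2), heading W
[5] after straight(1): at (-8,2), heading W
[6] after straight(4): at (-12,2), heading W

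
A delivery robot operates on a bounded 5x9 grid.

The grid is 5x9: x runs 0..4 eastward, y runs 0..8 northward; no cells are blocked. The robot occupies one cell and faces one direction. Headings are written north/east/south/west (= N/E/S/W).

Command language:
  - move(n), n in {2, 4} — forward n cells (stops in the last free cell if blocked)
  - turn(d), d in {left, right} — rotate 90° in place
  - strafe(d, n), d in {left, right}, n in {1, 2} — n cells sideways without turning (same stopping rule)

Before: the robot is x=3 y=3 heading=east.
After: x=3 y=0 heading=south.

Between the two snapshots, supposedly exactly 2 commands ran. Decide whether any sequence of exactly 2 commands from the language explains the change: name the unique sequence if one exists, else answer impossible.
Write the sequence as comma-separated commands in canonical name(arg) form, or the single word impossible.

key: cell and facing (now S) both changed — the 2 commands mix motion and turning
begin: x=3 y=3 heading=east
[1] after turn(right): x=3 y=3 heading=south
[2] after move(4): x=3 y=0 heading=south
all 64 alternatives checked — unique.

turn(right), move(4)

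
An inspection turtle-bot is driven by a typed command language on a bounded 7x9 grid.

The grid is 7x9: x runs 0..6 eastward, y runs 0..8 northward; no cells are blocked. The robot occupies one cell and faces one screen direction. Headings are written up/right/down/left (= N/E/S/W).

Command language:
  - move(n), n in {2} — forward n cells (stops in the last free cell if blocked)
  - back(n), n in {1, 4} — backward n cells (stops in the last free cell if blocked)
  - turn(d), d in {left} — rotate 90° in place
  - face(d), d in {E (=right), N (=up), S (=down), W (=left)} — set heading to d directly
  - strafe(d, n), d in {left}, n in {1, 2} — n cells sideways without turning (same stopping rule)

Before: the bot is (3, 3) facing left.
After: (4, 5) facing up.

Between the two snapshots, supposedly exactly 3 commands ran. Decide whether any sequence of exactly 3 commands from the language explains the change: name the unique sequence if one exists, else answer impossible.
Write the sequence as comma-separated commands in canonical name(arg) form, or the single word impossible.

back(1), face(N), move(2)

key: running move(2) before back(1) would end elsewhere — order is forced
begin: (3, 3) facing left
[1] after back(1): (4, 3) facing left
[2] after face(N): (4, 3) facing up
[3] after move(2): (4, 5) facing up
all 1000 alternatives checked — unique.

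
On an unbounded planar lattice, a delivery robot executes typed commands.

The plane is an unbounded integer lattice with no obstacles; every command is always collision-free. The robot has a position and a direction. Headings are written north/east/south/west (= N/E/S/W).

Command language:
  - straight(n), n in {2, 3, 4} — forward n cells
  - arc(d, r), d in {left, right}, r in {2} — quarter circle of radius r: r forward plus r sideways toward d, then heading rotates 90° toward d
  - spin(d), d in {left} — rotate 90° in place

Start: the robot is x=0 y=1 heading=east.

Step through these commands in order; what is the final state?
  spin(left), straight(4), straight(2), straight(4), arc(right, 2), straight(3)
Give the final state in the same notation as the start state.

begin: x=0 y=1 heading=east
t=1 spin(left) ⇒ x=0 y=1 heading=north
t=2 straight(4) ⇒ x=0 y=5 heading=north
t=3 straight(2) ⇒ x=0 y=7 heading=north
t=4 straight(4) ⇒ x=0 y=11 heading=north
t=5 arc(right, 2) ⇒ x=2 y=13 heading=east
t=6 straight(3) ⇒ x=5 y=13 heading=east

x=5 y=13 heading=east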